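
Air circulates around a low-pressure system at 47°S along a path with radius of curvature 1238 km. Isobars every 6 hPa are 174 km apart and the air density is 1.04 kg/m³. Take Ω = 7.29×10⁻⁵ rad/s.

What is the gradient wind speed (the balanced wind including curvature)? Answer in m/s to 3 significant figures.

Coriolis parameter at 47°S:
f = 2Ω sin φ = 2 × 7.29×10⁻⁵ × sin 47° = 1.07×10⁻⁴ s⁻¹
Pressure gradient: |∂P/∂n| = 600 Pa / 174000 m = 3.45×10⁻³ Pa/m
Geostrophic speed: V_g = |∂P/∂n|/(fρ) = 3.45×10⁻³/(1.07×10⁻⁴ × 1.04) = 31.1 m/s
Around a low, centrifugal force acts outward with Coriolis, so pressure-gradient force balances both:
(1/ρ)|∂P/∂n| = fV + V²/R  →  V² + fR·V − fR·V_g = 0
With fR = 1.07×10⁻⁴ × 1238×10³ m = 132 m/s:
V = [−fR + √((fR)² + 4 fR V_g)]/2 = [−132 + √(132² + 4×132×31.1)]/2 = 26 m/s
Subgeostrophic (V < V_g = 31.1 m/s), as expected around a low.

26.0 m/s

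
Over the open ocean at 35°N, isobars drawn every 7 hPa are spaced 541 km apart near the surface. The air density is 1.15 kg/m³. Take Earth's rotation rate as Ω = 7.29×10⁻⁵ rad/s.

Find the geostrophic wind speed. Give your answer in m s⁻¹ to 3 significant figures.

13.5 m s⁻¹

Coriolis parameter at 35°N:
f = 2Ω sin φ = 2 × 7.29×10⁻⁵ × sin 35° = 8.36×10⁻⁵ s⁻¹
Pressure gradient: |∂P/∂n| = 700 Pa / 541000 m = 1.29×10⁻³ Pa/m
Geostrophic balance (pressure-gradient force = Coriolis force):
V_g = (1/(fρ)) |∂P/∂n| = 1.29×10⁻³ / (8.36×10⁻⁵ × 1.15) = 13.5 m/s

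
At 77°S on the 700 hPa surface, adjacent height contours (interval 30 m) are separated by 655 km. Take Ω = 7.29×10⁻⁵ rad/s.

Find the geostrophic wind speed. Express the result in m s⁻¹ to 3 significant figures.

3.16 m s⁻¹

Coriolis parameter at 77°S:
f = 2Ω sin φ = 2 × 7.29×10⁻⁵ × sin 77° = 1.42×10⁻⁴ s⁻¹
Height gradient: |∂Z/∂n| = 30 m / 655000 m = 4.58×10⁻⁵
On a pressure surface, geostrophic balance gives V_g = (g/f)|∂Z/∂n|:
V_g = 9.81 × 4.58×10⁻⁵ / 1.42×10⁻⁴ = 3.16 m/s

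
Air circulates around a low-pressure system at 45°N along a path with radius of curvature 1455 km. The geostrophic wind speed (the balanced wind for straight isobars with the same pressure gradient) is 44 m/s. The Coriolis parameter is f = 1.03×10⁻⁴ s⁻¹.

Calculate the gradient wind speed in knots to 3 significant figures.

69.1 knots

Around a low, centrifugal force acts outward with Coriolis, so pressure-gradient force balances both:
(1/ρ)|∂P/∂n| = fV + V²/R  →  V² + fR·V − fR·V_g = 0
With fR = 1.03×10⁻⁴ × 1455×10³ m = 150 m/s:
V = [−fR + √((fR)² + 4 fR V_g)]/2 = [−150 + √(150² + 4×150×44)]/2 = 35.6 m/s
Subgeostrophic (V < V_g = 44 m/s), as expected around a low.
Converting: 35.6 m/s × 1.944 = 69.1 knots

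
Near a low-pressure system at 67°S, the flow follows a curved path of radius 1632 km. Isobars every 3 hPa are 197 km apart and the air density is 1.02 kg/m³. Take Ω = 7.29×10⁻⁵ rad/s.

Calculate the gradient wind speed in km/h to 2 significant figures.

Coriolis parameter at 67°S:
f = 2Ω sin φ = 2 × 7.29×10⁻⁵ × sin 67° = 1.34×10⁻⁴ s⁻¹
Pressure gradient: |∂P/∂n| = 300 Pa / 197000 m = 1.52×10⁻³ Pa/m
Geostrophic speed: V_g = |∂P/∂n|/(fρ) = 1.52×10⁻³/(1.34×10⁻⁴ × 1.02) = 11.1 m/s
Around a low, centrifugal force acts outward with Coriolis, so pressure-gradient force balances both:
(1/ρ)|∂P/∂n| = fV + V²/R  →  V² + fR·V − fR·V_g = 0
With fR = 1.34×10⁻⁴ × 1632×10³ m = 219 m/s:
V = [−fR + √((fR)² + 4 fR V_g)]/2 = [−219 + √(219² + 4×219×11.1)]/2 = 10.6 m/s
Subgeostrophic (V < V_g = 11.1 m/s), as expected around a low.
Converting: 10.6 m/s × 3.6 = 38 km/h

38 km/h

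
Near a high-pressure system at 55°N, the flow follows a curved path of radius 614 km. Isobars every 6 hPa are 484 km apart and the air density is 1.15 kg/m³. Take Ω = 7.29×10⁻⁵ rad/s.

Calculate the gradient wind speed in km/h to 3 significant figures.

37.9 km/h

Coriolis parameter at 55°N:
f = 2Ω sin φ = 2 × 7.29×10⁻⁵ × sin 55° = 1.19×10⁻⁴ s⁻¹
Pressure gradient: |∂P/∂n| = 600 Pa / 484000 m = 1.24×10⁻³ Pa/m
Geostrophic speed: V_g = |∂P/∂n|/(fρ) = 1.24×10⁻³/(1.19×10⁻⁴ × 1.15) = 9.03 m/s
Around a high, pressure-gradient force acts outward with centrifugal, so Coriolis balances both:
fV = (1/ρ)|∂P/∂n| + V²/R  →  V² − fR·V + fR·V_g = 0
With fR = 1.19×10⁻⁴ × 614×10³ m = 73.3 m/s:
V = [fR − √((fR)² − 4 fR V_g)]/2 = [73.3 − √(73.3² − 4×73.3×9.03)]/2 = 10.5 m/s
Supergeostrophic (V > V_g = 9.03 m/s), as expected around a high.
Converting: 10.5 m/s × 3.6 = 37.9 km/h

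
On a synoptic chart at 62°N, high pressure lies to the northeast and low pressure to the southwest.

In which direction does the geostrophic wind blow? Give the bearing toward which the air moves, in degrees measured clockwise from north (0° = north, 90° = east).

315°

The pressure-gradient force points toward the southwest (bearing 225°).
Geostrophic balance: in the Northern Hemisphere the Coriolis force deflects motion to the right, so the geostrophic wind blows 90° to the right of the pressure-gradient force (low pressure on the left).
Rotating 225° by 90° clockwise gives 315° — the wind blows toward the northwest.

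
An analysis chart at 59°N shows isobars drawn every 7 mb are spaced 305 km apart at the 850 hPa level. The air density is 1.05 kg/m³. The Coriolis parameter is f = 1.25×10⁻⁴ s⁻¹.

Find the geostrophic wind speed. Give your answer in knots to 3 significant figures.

34.0 knots

Pressure gradient: |∂P/∂n| = 700 Pa / 305000 m = 2.30×10⁻³ Pa/m
Geostrophic balance (pressure-gradient force = Coriolis force):
V_g = (1/(fρ)) |∂P/∂n| = 2.30×10⁻³ / (1.25×10⁻⁴ × 1.05) = 17.5 m/s
Converting: 17.5 m/s × 1.944 = 34.0 knots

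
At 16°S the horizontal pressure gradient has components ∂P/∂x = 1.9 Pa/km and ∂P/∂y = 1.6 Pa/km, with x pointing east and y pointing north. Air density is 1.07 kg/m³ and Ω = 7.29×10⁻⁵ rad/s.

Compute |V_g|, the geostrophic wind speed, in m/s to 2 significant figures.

58 m/s

Coriolis parameter at 16°S:
f = 2Ω sin φ = 2 × 7.29×10⁻⁵ × sin 16° = 4.02×10⁻⁵ s⁻¹
In the Southern Hemisphere f is negative: f = −4.02×10⁻⁵ s⁻¹.
Component geostrophic relations (x east, y north):
u_g = −(1/(fρ)) ∂P/∂y,  v_g = (1/(fρ)) ∂P/∂x
u_g = −(1.6×10⁻³)/(−4.02×10⁻⁵ × 1.07) = 37.2 m/s;  v_g = (1.9×10⁻³)/(−4.02×10⁻⁵ × 1.07) = −44.2 m/s
|V_g| = √(u_g² + v_g²) = 57.8 m/s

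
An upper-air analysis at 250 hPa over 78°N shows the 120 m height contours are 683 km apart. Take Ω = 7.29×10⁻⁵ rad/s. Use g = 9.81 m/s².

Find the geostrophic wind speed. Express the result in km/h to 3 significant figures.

43.5 km/h

Coriolis parameter at 78°N:
f = 2Ω sin φ = 2 × 7.29×10⁻⁵ × sin 78° = 1.43×10⁻⁴ s⁻¹
Height gradient: |∂Z/∂n| = 120 m / 683000 m = 1.76×10⁻⁴
On a pressure surface, geostrophic balance gives V_g = (g/f)|∂Z/∂n|:
V_g = 9.81 × 1.76×10⁻⁴ / 1.43×10⁻⁴ = 12.1 m/s
Converting: 12.1 m/s × 3.6 = 43.5 km/h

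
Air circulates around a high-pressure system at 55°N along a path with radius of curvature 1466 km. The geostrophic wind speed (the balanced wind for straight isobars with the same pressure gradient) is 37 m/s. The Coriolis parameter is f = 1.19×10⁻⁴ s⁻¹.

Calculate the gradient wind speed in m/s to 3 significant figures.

Around a high, pressure-gradient force acts outward with centrifugal, so Coriolis balances both:
fV = (1/ρ)|∂P/∂n| + V²/R  →  V² − fR·V + fR·V_g = 0
With fR = 1.19×10⁻⁴ × 1466×10³ m = 174 m/s:
V = [fR − √((fR)² − 4 fR V_g)]/2 = [174 − √(174² − 4×174×37)]/2 = 53.3 m/s
Supergeostrophic (V > V_g = 37 m/s), as expected around a high.

53.3 m/s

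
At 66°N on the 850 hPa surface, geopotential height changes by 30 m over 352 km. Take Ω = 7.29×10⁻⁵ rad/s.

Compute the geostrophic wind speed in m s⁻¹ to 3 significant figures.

Coriolis parameter at 66°N:
f = 2Ω sin φ = 2 × 7.29×10⁻⁵ × sin 66° = 1.33×10⁻⁴ s⁻¹
Height gradient: |∂Z/∂n| = 30 m / 352000 m = 8.52×10⁻⁵
On a pressure surface, geostrophic balance gives V_g = (g/f)|∂Z/∂n|:
V_g = 9.81 × 8.52×10⁻⁵ / 1.33×10⁻⁴ = 6.28 m/s

6.28 m s⁻¹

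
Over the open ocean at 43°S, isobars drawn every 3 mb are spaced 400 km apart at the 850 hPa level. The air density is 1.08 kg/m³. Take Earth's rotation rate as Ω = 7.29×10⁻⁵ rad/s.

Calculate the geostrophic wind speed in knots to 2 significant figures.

14 knots

Coriolis parameter at 43°S:
f = 2Ω sin φ = 2 × 7.29×10⁻⁵ × sin 43° = 9.94×10⁻⁵ s⁻¹
Pressure gradient: |∂P/∂n| = 300 Pa / 400000 m = 7.50×10⁻⁴ Pa/m
Geostrophic balance (pressure-gradient force = Coriolis force):
V_g = (1/(fρ)) |∂P/∂n| = 7.50×10⁻⁴ / (9.94×10⁻⁵ × 1.08) = 6.98 m/s
Converting: 6.98 m/s × 1.944 = 14 knots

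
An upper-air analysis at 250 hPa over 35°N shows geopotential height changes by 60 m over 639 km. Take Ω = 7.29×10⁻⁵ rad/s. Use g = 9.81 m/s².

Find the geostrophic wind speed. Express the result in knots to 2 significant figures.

21 knots

Coriolis parameter at 35°N:
f = 2Ω sin φ = 2 × 7.29×10⁻⁵ × sin 35° = 8.36×10⁻⁵ s⁻¹
Height gradient: |∂Z/∂n| = 60 m / 639000 m = 9.39×10⁻⁵
On a pressure surface, geostrophic balance gives V_g = (g/f)|∂Z/∂n|:
V_g = 9.81 × 9.39×10⁻⁵ / 8.36×10⁻⁵ = 11.0 m/s
Converting: 11.0 m/s × 1.944 = 21 knots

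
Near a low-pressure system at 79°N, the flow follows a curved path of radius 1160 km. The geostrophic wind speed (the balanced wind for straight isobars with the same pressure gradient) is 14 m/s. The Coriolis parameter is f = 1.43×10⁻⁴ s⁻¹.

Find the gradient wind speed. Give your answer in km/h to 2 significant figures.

Around a low, centrifugal force acts outward with Coriolis, so pressure-gradient force balances both:
(1/ρ)|∂P/∂n| = fV + V²/R  →  V² + fR·V − fR·V_g = 0
With fR = 1.43×10⁻⁴ × 1160×10³ m = 166 m/s:
V = [−fR + √((fR)² + 4 fR V_g)]/2 = [−166 + √(166² + 4×166×14)]/2 = 13 m/s
Subgeostrophic (V < V_g = 14 m/s), as expected around a low.
Converting: 13 m/s × 3.6 = 47 km/h

47 km/h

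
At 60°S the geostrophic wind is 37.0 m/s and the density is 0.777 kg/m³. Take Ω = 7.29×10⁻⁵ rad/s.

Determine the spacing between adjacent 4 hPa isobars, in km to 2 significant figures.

110 km

Coriolis parameter at 60°S:
f = 2Ω sin φ = 2 × 7.29×10⁻⁵ × sin 60° = 1.26×10⁻⁴ s⁻¹
Geostrophic balance rearranged: |∂P/∂n| = f ρ V_g
|∂P/∂n| = 1.26×10⁻⁴ × 0.777 × 37.0 = 3.63×10⁻³ Pa/m
Isobar spacing: Δn = ΔP/|∂P/∂n| = 400 Pa / 3.63×10⁻³ Pa/m = 110192 m ≈ 110 km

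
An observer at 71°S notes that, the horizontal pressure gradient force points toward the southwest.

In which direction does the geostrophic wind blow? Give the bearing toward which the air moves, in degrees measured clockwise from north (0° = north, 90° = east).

135°

The pressure-gradient force points toward the southwest (bearing 225°).
Geostrophic balance: in the Southern Hemisphere the Coriolis force deflects motion to the left, so the geostrophic wind blows 90° to the left of the pressure-gradient force (low pressure on the right).
Rotating 225° by 90° counterclockwise gives 135° — the wind blows toward the southeast.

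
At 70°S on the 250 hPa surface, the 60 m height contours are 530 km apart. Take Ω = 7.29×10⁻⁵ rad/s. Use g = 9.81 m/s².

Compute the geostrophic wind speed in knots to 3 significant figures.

Coriolis parameter at 70°S:
f = 2Ω sin φ = 2 × 7.29×10⁻⁵ × sin 70° = 1.37×10⁻⁴ s⁻¹
Height gradient: |∂Z/∂n| = 60 m / 530000 m = 1.13×10⁻⁴
On a pressure surface, geostrophic balance gives V_g = (g/f)|∂Z/∂n|:
V_g = 9.81 × 1.13×10⁻⁴ / 1.37×10⁻⁴ = 8.11 m/s
Converting: 8.11 m/s × 1.944 = 15.8 knots

15.8 knots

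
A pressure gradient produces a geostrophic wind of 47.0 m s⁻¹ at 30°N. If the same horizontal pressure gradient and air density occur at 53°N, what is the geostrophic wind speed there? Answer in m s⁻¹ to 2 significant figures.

29 m s⁻¹

With the same pressure gradient and density, V_g ∝ 1/f ∝ 1/sin φ.
V₂ = V₁ · sin φ₁ / sin φ₂ = 47.0 × sin 30° / sin 53°
V₂ = 47.0 × 0.5000/0.7986 = 29 m s⁻¹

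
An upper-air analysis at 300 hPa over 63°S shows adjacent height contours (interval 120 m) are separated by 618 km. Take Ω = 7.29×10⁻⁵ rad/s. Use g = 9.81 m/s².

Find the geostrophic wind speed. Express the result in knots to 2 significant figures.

29 knots

Coriolis parameter at 63°S:
f = 2Ω sin φ = 2 × 7.29×10⁻⁵ × sin 63° = 1.30×10⁻⁴ s⁻¹
Height gradient: |∂Z/∂n| = 120 m / 618000 m = 1.94×10⁻⁴
On a pressure surface, geostrophic balance gives V_g = (g/f)|∂Z/∂n|:
V_g = 9.81 × 1.94×10⁻⁴ / 1.30×10⁻⁴ = 14.7 m/s
Converting: 14.7 m/s × 1.944 = 29 knots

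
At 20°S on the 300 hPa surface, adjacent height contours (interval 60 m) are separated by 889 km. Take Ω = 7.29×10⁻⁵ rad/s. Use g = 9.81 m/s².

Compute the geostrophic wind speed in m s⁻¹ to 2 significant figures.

13 m s⁻¹

Coriolis parameter at 20°S:
f = 2Ω sin φ = 2 × 7.29×10⁻⁵ × sin 20° = 4.99×10⁻⁵ s⁻¹
Height gradient: |∂Z/∂n| = 60 m / 889000 m = 6.75×10⁻⁵
On a pressure surface, geostrophic balance gives V_g = (g/f)|∂Z/∂n|:
V_g = 9.81 × 6.75×10⁻⁵ / 4.99×10⁻⁵ = 13.3 m/s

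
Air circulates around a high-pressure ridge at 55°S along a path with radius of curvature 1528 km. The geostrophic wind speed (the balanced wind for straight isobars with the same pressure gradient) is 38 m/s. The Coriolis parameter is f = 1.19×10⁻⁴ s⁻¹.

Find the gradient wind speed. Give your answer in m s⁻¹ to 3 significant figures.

54.1 m s⁻¹

Around a high, pressure-gradient force acts outward with centrifugal, so Coriolis balances both:
fV = (1/ρ)|∂P/∂n| + V²/R  →  V² − fR·V + fR·V_g = 0
With fR = 1.19×10⁻⁴ × 1528×10³ m = 182 m/s:
V = [fR − √((fR)² − 4 fR V_g)]/2 = [182 − √(182² − 4×182×38)]/2 = 54.1 m/s
Supergeostrophic (V > V_g = 38 m/s), as expected around a high.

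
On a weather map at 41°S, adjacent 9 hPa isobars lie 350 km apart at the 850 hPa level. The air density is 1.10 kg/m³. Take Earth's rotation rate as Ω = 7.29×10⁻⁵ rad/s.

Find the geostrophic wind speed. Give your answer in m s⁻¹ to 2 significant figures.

Coriolis parameter at 41°S:
f = 2Ω sin φ = 2 × 7.29×10⁻⁵ × sin 41° = 9.57×10⁻⁵ s⁻¹
Pressure gradient: |∂P/∂n| = 900 Pa / 350000 m = 2.57×10⁻³ Pa/m
Geostrophic balance (pressure-gradient force = Coriolis force):
V_g = (1/(fρ)) |∂P/∂n| = 2.57×10⁻³ / (9.57×10⁻⁵ × 1.10) = 24.4 m/s

24 m s⁻¹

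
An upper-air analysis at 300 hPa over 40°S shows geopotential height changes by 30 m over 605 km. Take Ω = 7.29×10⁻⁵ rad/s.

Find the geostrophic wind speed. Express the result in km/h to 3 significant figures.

18.7 km/h

Coriolis parameter at 40°S:
f = 2Ω sin φ = 2 × 7.29×10⁻⁵ × sin 40° = 9.37×10⁻⁵ s⁻¹
Height gradient: |∂Z/∂n| = 30 m / 605000 m = 4.96×10⁻⁵
On a pressure surface, geostrophic balance gives V_g = (g/f)|∂Z/∂n|:
V_g = 9.81 × 4.96×10⁻⁵ / 9.37×10⁻⁵ = 5.19 m/s
Converting: 5.19 m/s × 3.6 = 18.7 km/h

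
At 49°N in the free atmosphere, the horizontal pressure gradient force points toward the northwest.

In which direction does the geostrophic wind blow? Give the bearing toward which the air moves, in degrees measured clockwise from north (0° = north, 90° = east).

045°

The pressure-gradient force points toward the northwest (bearing 315°).
Geostrophic balance: in the Northern Hemisphere the Coriolis force deflects motion to the right, so the geostrophic wind blows 90° to the right of the pressure-gradient force (low pressure on the left).
Rotating 315° by 90° clockwise gives 045° — the wind blows toward the northeast.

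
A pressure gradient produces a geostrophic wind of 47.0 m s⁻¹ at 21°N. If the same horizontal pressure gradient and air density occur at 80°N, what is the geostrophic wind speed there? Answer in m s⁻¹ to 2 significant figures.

With the same pressure gradient and density, V_g ∝ 1/f ∝ 1/sin φ.
V₂ = V₁ · sin φ₁ / sin φ₂ = 47.0 × sin 21° / sin 80°
V₂ = 47.0 × 0.3584/0.9848 = 17 m s⁻¹

17 m s⁻¹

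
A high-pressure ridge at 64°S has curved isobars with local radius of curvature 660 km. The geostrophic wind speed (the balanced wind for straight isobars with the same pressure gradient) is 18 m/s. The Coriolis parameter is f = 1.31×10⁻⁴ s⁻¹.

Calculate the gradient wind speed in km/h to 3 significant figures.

Around a high, pressure-gradient force acts outward with centrifugal, so Coriolis balances both:
fV = (1/ρ)|∂P/∂n| + V²/R  →  V² − fR·V + fR·V_g = 0
With fR = 1.31×10⁻⁴ × 660×10³ m = 86.5 m/s:
V = [fR − √((fR)² − 4 fR V_g)]/2 = [86.5 − √(86.5² − 4×86.5×18)]/2 = 25.6 m/s
Supergeostrophic (V > V_g = 18 m/s), as expected around a high.
Converting: 25.6 m/s × 3.6 = 92.0 km/h

92.0 km/h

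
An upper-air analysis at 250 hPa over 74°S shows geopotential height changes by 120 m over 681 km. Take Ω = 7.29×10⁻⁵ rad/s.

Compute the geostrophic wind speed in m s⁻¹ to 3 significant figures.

Coriolis parameter at 74°S:
f = 2Ω sin φ = 2 × 7.29×10⁻⁵ × sin 74° = 1.40×10⁻⁴ s⁻¹
Height gradient: |∂Z/∂n| = 120 m / 681000 m = 1.76×10⁻⁴
On a pressure surface, geostrophic balance gives V_g = (g/f)|∂Z/∂n|:
V_g = 9.81 × 1.76×10⁻⁴ / 1.40×10⁻⁴ = 12.3 m/s

12.3 m s⁻¹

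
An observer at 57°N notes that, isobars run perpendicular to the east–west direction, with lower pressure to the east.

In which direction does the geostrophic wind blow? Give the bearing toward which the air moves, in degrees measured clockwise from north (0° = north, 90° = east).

180°

The pressure-gradient force points toward the east (bearing 090°).
Geostrophic balance: in the Northern Hemisphere the Coriolis force deflects motion to the right, so the geostrophic wind blows 90° to the right of the pressure-gradient force (low pressure on the left).
Rotating 090° by 90° clockwise gives 180° — the wind blows toward the south.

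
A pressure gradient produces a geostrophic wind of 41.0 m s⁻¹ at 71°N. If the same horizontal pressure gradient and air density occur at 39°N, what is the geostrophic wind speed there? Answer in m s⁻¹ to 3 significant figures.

61.6 m s⁻¹

With the same pressure gradient and density, V_g ∝ 1/f ∝ 1/sin φ.
V₂ = V₁ · sin φ₁ / sin φ₂ = 41.0 × sin 71° / sin 39°
V₂ = 41.0 × 0.9455/0.6293 = 61.6 m s⁻¹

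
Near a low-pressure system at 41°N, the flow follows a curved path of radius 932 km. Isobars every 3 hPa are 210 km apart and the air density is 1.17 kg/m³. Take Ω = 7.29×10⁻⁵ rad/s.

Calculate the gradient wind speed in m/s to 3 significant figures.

Coriolis parameter at 41°N:
f = 2Ω sin φ = 2 × 7.29×10⁻⁵ × sin 41° = 9.57×10⁻⁵ s⁻¹
Pressure gradient: |∂P/∂n| = 300 Pa / 210000 m = 1.43×10⁻³ Pa/m
Geostrophic speed: V_g = |∂P/∂n|/(fρ) = 1.43×10⁻³/(9.57×10⁻⁵ × 1.17) = 12.8 m/s
Around a low, centrifugal force acts outward with Coriolis, so pressure-gradient force balances both:
(1/ρ)|∂P/∂n| = fV + V²/R  →  V² + fR·V − fR·V_g = 0
With fR = 9.57×10⁻⁵ × 932×10³ m = 89.1 m/s:
V = [−fR + √((fR)² + 4 fR V_g)]/2 = [−89.1 + √(89.1² + 4×89.1×12.8)]/2 = 11.3 m/s
Subgeostrophic (V < V_g = 12.8 m/s), as expected around a low.

11.3 m/s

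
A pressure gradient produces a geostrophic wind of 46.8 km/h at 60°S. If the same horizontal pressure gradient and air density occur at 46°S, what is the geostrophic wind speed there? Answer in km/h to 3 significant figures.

With the same pressure gradient and density, V_g ∝ 1/f ∝ 1/sin φ.
V₂ = V₁ · sin φ₁ / sin φ₂ = 46.8 × sin 60° / sin 46°
V₂ = 46.8 × 0.8660/0.7193 = 56.3 km/h

56.3 km/h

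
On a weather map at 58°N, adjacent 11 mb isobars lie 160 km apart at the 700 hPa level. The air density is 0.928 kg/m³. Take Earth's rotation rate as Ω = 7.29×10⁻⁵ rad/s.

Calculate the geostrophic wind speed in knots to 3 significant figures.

Coriolis parameter at 58°N:
f = 2Ω sin φ = 2 × 7.29×10⁻⁵ × sin 58° = 1.24×10⁻⁴ s⁻¹
Pressure gradient: |∂P/∂n| = 1100 Pa / 160000 m = 6.88×10⁻³ Pa/m
Geostrophic balance (pressure-gradient force = Coriolis force):
V_g = (1/(fρ)) |∂P/∂n| = 6.88×10⁻³ / (1.24×10⁻⁴ × 0.928) = 59.9 m/s
Converting: 59.9 m/s × 1.944 = 116 knots

116 knots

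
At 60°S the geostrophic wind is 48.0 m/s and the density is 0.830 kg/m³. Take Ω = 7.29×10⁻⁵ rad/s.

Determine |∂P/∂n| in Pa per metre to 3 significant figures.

Coriolis parameter at 60°S:
f = 2Ω sin φ = 2 × 7.29×10⁻⁵ × sin 60° = 1.26×10⁻⁴ s⁻¹
Geostrophic balance rearranged: |∂P/∂n| = f ρ V_g
|∂P/∂n| = 1.26×10⁻⁴ × 0.830 × 48.0 = 5.03×10⁻³ Pa/m

5.03×10⁻³ Pa/m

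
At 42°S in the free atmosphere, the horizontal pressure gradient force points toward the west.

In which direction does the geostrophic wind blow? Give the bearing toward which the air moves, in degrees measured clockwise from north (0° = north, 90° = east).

180°

The pressure-gradient force points toward the west (bearing 270°).
Geostrophic balance: in the Southern Hemisphere the Coriolis force deflects motion to the left, so the geostrophic wind blows 90° to the left of the pressure-gradient force (low pressure on the right).
Rotating 270° by 90° counterclockwise gives 180° — the wind blows toward the south.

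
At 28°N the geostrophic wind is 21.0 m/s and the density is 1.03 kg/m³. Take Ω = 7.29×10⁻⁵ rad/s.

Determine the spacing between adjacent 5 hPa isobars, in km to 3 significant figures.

338 km

Coriolis parameter at 28°N:
f = 2Ω sin φ = 2 × 7.29×10⁻⁵ × sin 28° = 6.84×10⁻⁵ s⁻¹
Geostrophic balance rearranged: |∂P/∂n| = f ρ V_g
|∂P/∂n| = 6.84×10⁻⁵ × 1.03 × 21.0 = 1.48×10⁻³ Pa/m
Isobar spacing: Δn = ΔP/|∂P/∂n| = 500 Pa / 1.48×10⁻³ Pa/m = 337712 m ≈ 338 km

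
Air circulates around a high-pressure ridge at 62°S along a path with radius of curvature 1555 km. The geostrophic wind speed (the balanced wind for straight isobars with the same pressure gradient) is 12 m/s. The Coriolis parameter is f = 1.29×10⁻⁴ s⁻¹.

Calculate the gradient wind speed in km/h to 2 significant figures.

Around a high, pressure-gradient force acts outward with centrifugal, so Coriolis balances both:
fV = (1/ρ)|∂P/∂n| + V²/R  →  V² − fR·V + fR·V_g = 0
With fR = 1.29×10⁻⁴ × 1555×10³ m = 201 m/s:
V = [fR − √((fR)² − 4 fR V_g)]/2 = [201 − √(201² − 4×201×12)]/2 = 12.8 m/s
Supergeostrophic (V > V_g = 12 m/s), as expected around a high.
Converting: 12.8 m/s × 3.6 = 46 km/h

46 km/h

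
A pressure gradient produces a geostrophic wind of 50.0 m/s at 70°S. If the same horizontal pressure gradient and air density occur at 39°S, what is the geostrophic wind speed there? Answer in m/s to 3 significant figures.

With the same pressure gradient and density, V_g ∝ 1/f ∝ 1/sin φ.
V₂ = V₁ · sin φ₁ / sin φ₂ = 50.0 × sin 70° / sin 39°
V₂ = 50.0 × 0.9397/0.6293 = 74.7 m/s

74.7 m/s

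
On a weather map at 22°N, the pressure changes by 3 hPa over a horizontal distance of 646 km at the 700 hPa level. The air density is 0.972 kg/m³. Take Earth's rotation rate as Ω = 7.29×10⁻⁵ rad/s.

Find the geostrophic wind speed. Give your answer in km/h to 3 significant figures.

31.5 km/h

Coriolis parameter at 22°N:
f = 2Ω sin φ = 2 × 7.29×10⁻⁵ × sin 22° = 5.46×10⁻⁵ s⁻¹
Pressure gradient: |∂P/∂n| = 300 Pa / 646000 m = 4.64×10⁻⁴ Pa/m
Geostrophic balance (pressure-gradient force = Coriolis force):
V_g = (1/(fρ)) |∂P/∂n| = 4.64×10⁻⁴ / (5.46×10⁻⁵ × 0.972) = 8.75 m/s
Converting: 8.75 m/s × 3.6 = 31.5 km/h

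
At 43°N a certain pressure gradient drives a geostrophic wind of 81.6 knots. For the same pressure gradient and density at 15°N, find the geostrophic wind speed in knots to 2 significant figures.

With the same pressure gradient and density, V_g ∝ 1/f ∝ 1/sin φ.
V₂ = V₁ · sin φ₁ / sin φ₂ = 81.6 × sin 43° / sin 15°
V₂ = 81.6 × 0.6820/0.2588 = 220 knots

220 knots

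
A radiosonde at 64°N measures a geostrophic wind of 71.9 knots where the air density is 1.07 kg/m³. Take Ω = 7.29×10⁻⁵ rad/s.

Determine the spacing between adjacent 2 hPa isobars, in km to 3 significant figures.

38.6 km

Coriolis parameter at 64°N:
f = 2Ω sin φ = 2 × 7.29×10⁻⁵ × sin 64° = 1.31×10⁻⁴ s⁻¹
Wind speed in SI: 71.9 knots = 37.0 m/s
Geostrophic balance rearranged: |∂P/∂n| = f ρ V_g
|∂P/∂n| = 1.31×10⁻⁴ × 1.07 × 37.0 = 5.19×10⁻³ Pa/m
Isobar spacing: Δn = ΔP/|∂P/∂n| = 200 Pa / 5.19×10⁻³ Pa/m = 38562 m ≈ 38.6 km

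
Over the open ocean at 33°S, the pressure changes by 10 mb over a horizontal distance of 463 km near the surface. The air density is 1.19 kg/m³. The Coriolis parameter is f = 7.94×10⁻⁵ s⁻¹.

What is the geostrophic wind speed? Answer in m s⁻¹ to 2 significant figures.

Pressure gradient: |∂P/∂n| = 1000 Pa / 463000 m = 2.16×10⁻³ Pa/m
Geostrophic balance (pressure-gradient force = Coriolis force):
V_g = (1/(fρ)) |∂P/∂n| = 2.16×10⁻³ / (7.94×10⁻⁵ × 1.19) = 22.9 m/s

23 m s⁻¹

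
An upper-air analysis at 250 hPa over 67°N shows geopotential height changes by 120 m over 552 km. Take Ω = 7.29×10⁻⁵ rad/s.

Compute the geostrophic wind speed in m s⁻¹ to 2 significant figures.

Coriolis parameter at 67°N:
f = 2Ω sin φ = 2 × 7.29×10⁻⁵ × sin 67° = 1.34×10⁻⁴ s⁻¹
Height gradient: |∂Z/∂n| = 120 m / 552000 m = 2.17×10⁻⁴
On a pressure surface, geostrophic balance gives V_g = (g/f)|∂Z/∂n|:
V_g = 9.81 × 2.17×10⁻⁴ / 1.34×10⁻⁴ = 15.9 m/s

16 m s⁻¹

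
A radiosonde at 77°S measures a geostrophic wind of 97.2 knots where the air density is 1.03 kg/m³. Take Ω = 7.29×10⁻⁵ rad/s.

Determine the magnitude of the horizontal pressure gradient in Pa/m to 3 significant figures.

7.32×10⁻³ Pa/m

Coriolis parameter at 77°S:
f = 2Ω sin φ = 2 × 7.29×10⁻⁵ × sin 77° = 1.42×10⁻⁴ s⁻¹
Wind speed in SI: 97.2 knots = 50.0 m/s
Geostrophic balance rearranged: |∂P/∂n| = f ρ V_g
|∂P/∂n| = 1.42×10⁻⁴ × 1.03 × 50.0 = 7.32×10⁻³ Pa/m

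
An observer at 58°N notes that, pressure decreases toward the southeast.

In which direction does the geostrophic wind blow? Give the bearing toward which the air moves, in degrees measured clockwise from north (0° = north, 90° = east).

225°

The pressure-gradient force points toward the southeast (bearing 135°).
Geostrophic balance: in the Northern Hemisphere the Coriolis force deflects motion to the right, so the geostrophic wind blows 90° to the right of the pressure-gradient force (low pressure on the left).
Rotating 135° by 90° clockwise gives 225° — the wind blows toward the southwest.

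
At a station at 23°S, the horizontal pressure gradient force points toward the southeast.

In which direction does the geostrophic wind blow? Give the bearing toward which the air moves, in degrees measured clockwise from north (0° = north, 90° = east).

The pressure-gradient force points toward the southeast (bearing 135°).
Geostrophic balance: in the Southern Hemisphere the Coriolis force deflects motion to the left, so the geostrophic wind blows 90° to the left of the pressure-gradient force (low pressure on the right).
Rotating 135° by 90° counterclockwise gives 045° — the wind blows toward the northeast.

045°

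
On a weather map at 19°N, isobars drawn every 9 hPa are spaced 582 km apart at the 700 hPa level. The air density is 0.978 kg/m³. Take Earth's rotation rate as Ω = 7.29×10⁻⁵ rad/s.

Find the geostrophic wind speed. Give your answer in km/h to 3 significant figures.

Coriolis parameter at 19°N:
f = 2Ω sin φ = 2 × 7.29×10⁻⁵ × sin 19° = 4.75×10⁻⁵ s⁻¹
Pressure gradient: |∂P/∂n| = 900 Pa / 582000 m = 1.55×10⁻³ Pa/m
Geostrophic balance (pressure-gradient force = Coriolis force):
V_g = (1/(fρ)) |∂P/∂n| = 1.55×10⁻³ / (4.75×10⁻⁵ × 0.978) = 33.3 m/s
Converting: 33.3 m/s × 3.6 = 120 km/h

120 km/h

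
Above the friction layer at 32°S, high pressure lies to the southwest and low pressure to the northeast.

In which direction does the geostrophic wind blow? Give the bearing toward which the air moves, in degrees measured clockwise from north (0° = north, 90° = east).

315°

The pressure-gradient force points toward the northeast (bearing 045°).
Geostrophic balance: in the Southern Hemisphere the Coriolis force deflects motion to the left, so the geostrophic wind blows 90° to the left of the pressure-gradient force (low pressure on the right).
Rotating 045° by 90° counterclockwise gives 315° — the wind blows toward the northwest.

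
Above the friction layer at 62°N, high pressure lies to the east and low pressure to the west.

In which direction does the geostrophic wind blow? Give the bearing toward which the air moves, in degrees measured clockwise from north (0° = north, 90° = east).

000°

The pressure-gradient force points toward the west (bearing 270°).
Geostrophic balance: in the Northern Hemisphere the Coriolis force deflects motion to the right, so the geostrophic wind blows 90° to the right of the pressure-gradient force (low pressure on the left).
Rotating 270° by 90° clockwise gives 000° — the wind blows toward the north.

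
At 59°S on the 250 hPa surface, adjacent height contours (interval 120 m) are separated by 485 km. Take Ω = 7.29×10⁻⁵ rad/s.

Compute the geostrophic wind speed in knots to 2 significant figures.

Coriolis parameter at 59°S:
f = 2Ω sin φ = 2 × 7.29×10⁻⁵ × sin 59° = 1.25×10⁻⁴ s⁻¹
Height gradient: |∂Z/∂n| = 120 m / 485000 m = 2.47×10⁻⁴
On a pressure surface, geostrophic balance gives V_g = (g/f)|∂Z/∂n|:
V_g = 9.81 × 2.47×10⁻⁴ / 1.25×10⁻⁴ = 19.4 m/s
Converting: 19.4 m/s × 1.944 = 38 knots

38 knots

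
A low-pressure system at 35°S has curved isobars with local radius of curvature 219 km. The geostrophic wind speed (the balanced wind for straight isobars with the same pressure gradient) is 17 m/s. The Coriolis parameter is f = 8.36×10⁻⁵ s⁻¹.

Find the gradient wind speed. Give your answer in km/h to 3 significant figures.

Around a low, centrifugal force acts outward with Coriolis, so pressure-gradient force balances both:
(1/ρ)|∂P/∂n| = fV + V²/R  →  V² + fR·V − fR·V_g = 0
With fR = 8.36×10⁻⁵ × 219×10³ m = 18.3 m/s:
V = [−fR + √((fR)² + 4 fR V_g)]/2 = [−18.3 + √(18.3² + 4×18.3×17)]/2 = 10.7 m/s
Subgeostrophic (V < V_g = 17 m/s), as expected around a low.
Converting: 10.7 m/s × 3.6 = 38.6 km/h

38.6 km/h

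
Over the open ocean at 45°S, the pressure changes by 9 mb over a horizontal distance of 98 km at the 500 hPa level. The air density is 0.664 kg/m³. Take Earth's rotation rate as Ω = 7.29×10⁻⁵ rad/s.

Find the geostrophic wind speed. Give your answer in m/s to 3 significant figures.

134 m/s

Coriolis parameter at 45°S:
f = 2Ω sin φ = 2 × 7.29×10⁻⁵ × sin 45° = 1.03×10⁻⁴ s⁻¹
Pressure gradient: |∂P/∂n| = 900 Pa / 98000 m = 9.18×10⁻³ Pa/m
Geostrophic balance (pressure-gradient force = Coriolis force):
V_g = (1/(fρ)) |∂P/∂n| = 9.18×10⁻³ / (1.03×10⁻⁴ × 0.664) = 134 m/s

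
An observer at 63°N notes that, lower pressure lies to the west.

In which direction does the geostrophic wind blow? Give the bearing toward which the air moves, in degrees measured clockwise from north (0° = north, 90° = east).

The pressure-gradient force points toward the west (bearing 270°).
Geostrophic balance: in the Northern Hemisphere the Coriolis force deflects motion to the right, so the geostrophic wind blows 90° to the right of the pressure-gradient force (low pressure on the left).
Rotating 270° by 90° clockwise gives 000° — the wind blows toward the north.

000°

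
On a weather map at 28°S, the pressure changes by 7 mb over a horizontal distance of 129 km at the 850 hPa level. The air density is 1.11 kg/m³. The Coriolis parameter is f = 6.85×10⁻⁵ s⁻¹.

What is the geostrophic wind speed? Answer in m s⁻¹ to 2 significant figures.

71 m s⁻¹

Pressure gradient: |∂P/∂n| = 700 Pa / 129000 m = 5.43×10⁻³ Pa/m
Geostrophic balance (pressure-gradient force = Coriolis force):
V_g = (1/(fρ)) |∂P/∂n| = 5.43×10⁻³ / (6.85×10⁻⁵ × 1.11) = 71.4 m/s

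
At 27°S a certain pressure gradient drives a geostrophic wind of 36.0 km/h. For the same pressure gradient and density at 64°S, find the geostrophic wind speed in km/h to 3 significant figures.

With the same pressure gradient and density, V_g ∝ 1/f ∝ 1/sin φ.
V₂ = V₁ · sin φ₁ / sin φ₂ = 36.0 × sin 27° / sin 64°
V₂ = 36.0 × 0.4540/0.8988 = 18.2 km/h

18.2 km/h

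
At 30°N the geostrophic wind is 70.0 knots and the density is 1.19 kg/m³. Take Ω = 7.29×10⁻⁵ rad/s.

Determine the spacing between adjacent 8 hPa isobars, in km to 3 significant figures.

Coriolis parameter at 30°N:
f = 2Ω sin φ = 2 × 7.29×10⁻⁵ × sin 30° = 7.29×10⁻⁵ s⁻¹
Wind speed in SI: 70.0 knots = 36.0 m/s
Geostrophic balance rearranged: |∂P/∂n| = f ρ V_g
|∂P/∂n| = 7.29×10⁻⁵ × 1.19 × 36.0 = 3.12×10⁻³ Pa/m
Isobar spacing: Δn = ΔP/|∂P/∂n| = 800 Pa / 3.12×10⁻³ Pa/m = 256082 m ≈ 256 km

256 km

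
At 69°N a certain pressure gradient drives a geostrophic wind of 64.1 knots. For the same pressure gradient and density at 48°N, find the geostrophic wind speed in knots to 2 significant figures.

81 knots

With the same pressure gradient and density, V_g ∝ 1/f ∝ 1/sin φ.
V₂ = V₁ · sin φ₁ / sin φ₂ = 64.1 × sin 69° / sin 48°
V₂ = 64.1 × 0.9336/0.7431 = 81 knots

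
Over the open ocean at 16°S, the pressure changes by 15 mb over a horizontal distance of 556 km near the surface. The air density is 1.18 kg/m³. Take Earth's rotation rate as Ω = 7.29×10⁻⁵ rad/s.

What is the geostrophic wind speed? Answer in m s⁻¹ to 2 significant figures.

Coriolis parameter at 16°S:
f = 2Ω sin φ = 2 × 7.29×10⁻⁵ × sin 16° = 4.02×10⁻⁵ s⁻¹
Pressure gradient: |∂P/∂n| = 1500 Pa / 556000 m = 2.70×10⁻³ Pa/m
Geostrophic balance (pressure-gradient force = Coriolis force):
V_g = (1/(fρ)) |∂P/∂n| = 2.70×10⁻³ / (4.02×10⁻⁵ × 1.18) = 56.9 m/s

57 m s⁻¹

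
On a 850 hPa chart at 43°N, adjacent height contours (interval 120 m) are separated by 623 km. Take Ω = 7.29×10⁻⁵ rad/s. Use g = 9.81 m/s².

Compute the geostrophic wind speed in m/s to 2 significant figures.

19 m/s

Coriolis parameter at 43°N:
f = 2Ω sin φ = 2 × 7.29×10⁻⁵ × sin 43° = 9.94×10⁻⁵ s⁻¹
Height gradient: |∂Z/∂n| = 120 m / 623000 m = 1.93×10⁻⁴
On a pressure surface, geostrophic balance gives V_g = (g/f)|∂Z/∂n|:
V_g = 9.81 × 1.93×10⁻⁴ / 9.94×10⁻⁵ = 19.0 m/s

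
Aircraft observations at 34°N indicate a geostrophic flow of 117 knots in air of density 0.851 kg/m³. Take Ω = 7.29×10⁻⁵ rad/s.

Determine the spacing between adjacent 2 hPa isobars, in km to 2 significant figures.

Coriolis parameter at 34°N:
f = 2Ω sin φ = 2 × 7.29×10⁻⁵ × sin 34° = 8.15×10⁻⁵ s⁻¹
Wind speed in SI: 117 knots = 60.2 m/s
Geostrophic balance rearranged: |∂P/∂n| = f ρ V_g
|∂P/∂n| = 8.15×10⁻⁵ × 0.851 × 60.2 = 4.18×10⁻³ Pa/m
Isobar spacing: Δn = ΔP/|∂P/∂n| = 200 Pa / 4.18×10⁻³ Pa/m = 47891 m ≈ 48 km

48 km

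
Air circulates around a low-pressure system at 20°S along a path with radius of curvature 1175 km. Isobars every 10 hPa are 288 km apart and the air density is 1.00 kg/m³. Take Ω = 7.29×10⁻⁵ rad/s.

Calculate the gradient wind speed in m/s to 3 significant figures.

41.0 m/s

Coriolis parameter at 20°S:
f = 2Ω sin φ = 2 × 7.29×10⁻⁵ × sin 20° = 4.99×10⁻⁵ s⁻¹
Pressure gradient: |∂P/∂n| = 1000 Pa / 288000 m = 3.47×10⁻³ Pa/m
Geostrophic speed: V_g = |∂P/∂n|/(fρ) = 3.47×10⁻³/(4.99×10⁻⁵ × 1.00) = 69.6 m/s
Around a low, centrifugal force acts outward with Coriolis, so pressure-gradient force balances both:
(1/ρ)|∂P/∂n| = fV + V²/R  →  V² + fR·V − fR·V_g = 0
With fR = 4.99×10⁻⁵ × 1175×10³ m = 58.6 m/s:
V = [−fR + √((fR)² + 4 fR V_g)]/2 = [−58.6 + √(58.6² + 4×58.6×69.6)]/2 = 41 m/s
Subgeostrophic (V < V_g = 69.6 m/s), as expected around a low.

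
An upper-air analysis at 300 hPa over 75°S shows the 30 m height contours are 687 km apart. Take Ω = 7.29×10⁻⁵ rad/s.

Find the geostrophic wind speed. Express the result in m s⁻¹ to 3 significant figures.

3.04 m s⁻¹

Coriolis parameter at 75°S:
f = 2Ω sin φ = 2 × 7.29×10⁻⁵ × sin 75° = 1.41×10⁻⁴ s⁻¹
Height gradient: |∂Z/∂n| = 30 m / 687000 m = 4.37×10⁻⁵
On a pressure surface, geostrophic balance gives V_g = (g/f)|∂Z/∂n|:
V_g = 9.81 × 4.37×10⁻⁵ / 1.41×10⁻⁴ = 3.04 m/s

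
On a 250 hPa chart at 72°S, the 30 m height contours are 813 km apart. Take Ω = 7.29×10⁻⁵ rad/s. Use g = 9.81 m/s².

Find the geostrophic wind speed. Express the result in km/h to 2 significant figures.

Coriolis parameter at 72°S:
f = 2Ω sin φ = 2 × 7.29×10⁻⁵ × sin 72° = 1.39×10⁻⁴ s⁻¹
Height gradient: |∂Z/∂n| = 30 m / 813000 m = 3.69×10⁻⁵
On a pressure surface, geostrophic balance gives V_g = (g/f)|∂Z/∂n|:
V_g = 9.81 × 3.69×10⁻⁵ / 1.39×10⁻⁴ = 2.61 m/s
Converting: 2.61 m/s × 3.6 = 9.4 km/h

9.4 km/h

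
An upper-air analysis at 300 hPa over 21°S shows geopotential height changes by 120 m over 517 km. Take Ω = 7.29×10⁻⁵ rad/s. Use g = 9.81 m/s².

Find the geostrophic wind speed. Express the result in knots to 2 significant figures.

Coriolis parameter at 21°S:
f = 2Ω sin φ = 2 × 7.29×10⁻⁵ × sin 21° = 5.23×10⁻⁵ s⁻¹
Height gradient: |∂Z/∂n| = 120 m / 517000 m = 2.32×10⁻⁴
On a pressure surface, geostrophic balance gives V_g = (g/f)|∂Z/∂n|:
V_g = 9.81 × 2.32×10⁻⁴ / 5.23×10⁻⁵ = 43.6 m/s
Converting: 43.6 m/s × 1.944 = 85 knots

85 knots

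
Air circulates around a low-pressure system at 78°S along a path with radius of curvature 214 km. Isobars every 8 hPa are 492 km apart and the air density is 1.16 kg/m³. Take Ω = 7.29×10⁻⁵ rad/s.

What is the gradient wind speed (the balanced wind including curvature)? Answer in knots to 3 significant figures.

Coriolis parameter at 78°S:
f = 2Ω sin φ = 2 × 7.29×10⁻⁵ × sin 78° = 1.43×10⁻⁴ s⁻¹
Pressure gradient: |∂P/∂n| = 800 Pa / 492000 m = 1.63×10⁻³ Pa/m
Geostrophic speed: V_g = |∂P/∂n|/(fρ) = 1.63×10⁻³/(1.43×10⁻⁴ × 1.16) = 9.83 m/s
Around a low, centrifugal force acts outward with Coriolis, so pressure-gradient force balances both:
(1/ρ)|∂P/∂n| = fV + V²/R  →  V² + fR·V − fR·V_g = 0
With fR = 1.43×10⁻⁴ × 214×10³ m = 30.5 m/s:
V = [−fR + √((fR)² + 4 fR V_g)]/2 = [−30.5 + √(30.5² + 4×30.5×9.83)]/2 = 7.82 m/s
Subgeostrophic (V < V_g = 9.83 m/s), as expected around a low.
Converting: 7.82 m/s × 1.944 = 15.2 knots

15.2 knots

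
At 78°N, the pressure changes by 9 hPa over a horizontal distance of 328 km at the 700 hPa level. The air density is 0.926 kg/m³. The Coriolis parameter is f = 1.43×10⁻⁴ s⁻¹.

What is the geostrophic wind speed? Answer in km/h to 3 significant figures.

Pressure gradient: |∂P/∂n| = 900 Pa / 328000 m = 2.74×10⁻³ Pa/m
Geostrophic balance (pressure-gradient force = Coriolis force):
V_g = (1/(fρ)) |∂P/∂n| = 2.74×10⁻³ / (1.43×10⁻⁴ × 0.926) = 20.7 m/s
Converting: 20.7 m/s × 3.6 = 74.6 km/h

74.6 km/h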